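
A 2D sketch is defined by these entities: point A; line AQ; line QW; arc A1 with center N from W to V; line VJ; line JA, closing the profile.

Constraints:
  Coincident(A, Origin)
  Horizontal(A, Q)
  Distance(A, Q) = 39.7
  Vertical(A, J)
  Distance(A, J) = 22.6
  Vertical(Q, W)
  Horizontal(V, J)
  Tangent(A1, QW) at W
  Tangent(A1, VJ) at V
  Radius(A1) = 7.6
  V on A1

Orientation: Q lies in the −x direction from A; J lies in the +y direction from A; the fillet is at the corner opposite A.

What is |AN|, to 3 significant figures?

35.4

A is at the origin; A and Q share the same y with |AQ| = 39.7 and Q on the −x side, so Q = (-39.7, 0.00). A and J share the same x with |AJ| = 22.6 and J on the +y side, so J = (0.00, 22.6). The virtual corner opposite A is at (-39.7, 22.6). A1 meets QW tangentially, so NW is at right angles to QW and tangency of A1 to VJ means the radius NV is perpendicular to VJ, with radius 7.6, so the center N sits 7.6 in from both sides at N = (-32.1, 15.0). Then |AN| = |N − A| = 35.4.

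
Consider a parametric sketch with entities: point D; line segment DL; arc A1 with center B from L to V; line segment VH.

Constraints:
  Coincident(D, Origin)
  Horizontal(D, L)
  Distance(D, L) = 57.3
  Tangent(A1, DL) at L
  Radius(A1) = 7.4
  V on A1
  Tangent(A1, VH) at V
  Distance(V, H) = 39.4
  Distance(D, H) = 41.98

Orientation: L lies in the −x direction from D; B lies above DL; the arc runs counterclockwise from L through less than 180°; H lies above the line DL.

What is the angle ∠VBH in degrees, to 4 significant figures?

79.36°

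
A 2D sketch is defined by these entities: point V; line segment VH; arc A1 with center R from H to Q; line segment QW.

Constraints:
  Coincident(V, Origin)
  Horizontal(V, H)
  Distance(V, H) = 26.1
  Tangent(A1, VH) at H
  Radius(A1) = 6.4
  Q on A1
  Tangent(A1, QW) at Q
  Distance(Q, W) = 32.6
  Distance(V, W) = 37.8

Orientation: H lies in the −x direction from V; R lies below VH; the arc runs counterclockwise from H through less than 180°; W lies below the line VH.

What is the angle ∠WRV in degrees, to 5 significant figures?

77.152°

Checks: |RQ| = 6.400 ✓; ∠(RQ, QW) = 90.00° ✓; |QW| = 32.60 ✓; |VW| = 37.80 ✓.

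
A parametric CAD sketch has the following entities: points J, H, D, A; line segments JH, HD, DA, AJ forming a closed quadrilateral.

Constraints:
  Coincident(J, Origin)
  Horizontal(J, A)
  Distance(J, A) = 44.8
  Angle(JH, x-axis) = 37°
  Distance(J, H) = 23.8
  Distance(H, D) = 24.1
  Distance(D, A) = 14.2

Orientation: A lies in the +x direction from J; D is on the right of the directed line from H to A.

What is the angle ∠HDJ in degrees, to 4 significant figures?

46.89°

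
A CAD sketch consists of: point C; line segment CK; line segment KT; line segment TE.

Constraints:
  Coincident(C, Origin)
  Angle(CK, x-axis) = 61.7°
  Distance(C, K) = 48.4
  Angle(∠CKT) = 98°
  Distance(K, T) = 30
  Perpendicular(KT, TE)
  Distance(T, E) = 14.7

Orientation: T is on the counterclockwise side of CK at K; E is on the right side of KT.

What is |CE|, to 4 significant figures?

72.61

C is at the origin; CK runs at 61.7° with length 48.4, so K = 48.4·(cos 61.7°, sin 61.7°) = (22.95, 42.62). ∠CKT = 98.0°, so KT runs at 61.7° + (180° − 98.0°) = 143.7° from the x-axis; with |KT| = 30.0, T = K + 30.0·(cos 143.7°, sin 143.7°) = (-1.232, 60.38). KT ⟂ TE; with |TE| = 14.7 on the right of KT, E = T + 14.7·(0.5920, 0.8059) = (7.471, 72.22). Then |CE| = |E − C| = 72.61.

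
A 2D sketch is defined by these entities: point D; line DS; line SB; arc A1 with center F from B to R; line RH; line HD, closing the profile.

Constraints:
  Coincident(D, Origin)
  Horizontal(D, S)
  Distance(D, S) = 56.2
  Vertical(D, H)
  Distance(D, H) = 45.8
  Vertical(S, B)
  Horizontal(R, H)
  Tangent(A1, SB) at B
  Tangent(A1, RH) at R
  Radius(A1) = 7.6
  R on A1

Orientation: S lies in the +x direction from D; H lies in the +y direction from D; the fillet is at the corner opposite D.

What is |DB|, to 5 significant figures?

67.954

D is at the origin; DS is horizontal with |DS| = 56.2 and S on the +x side, so S = (56.200, 0.0000). DH is vertical with |DH| = 45.8 and H on the +y side, so H = (0.0000, 45.800). The virtual corner opposite D is at (56.200, 45.800). Since A1 is tangent to SB there, FB ⟂ SB and A1 meets RH tangentially, so FR is at right angles to RH, with radius 7.6, so the center F sits 7.6 in from both sides at F = (48.600, 38.200). That places the tangent points at B = (56.200, 38.200) on SB and R = (48.600, 45.800) on RH. Then |DB| = |B − D| = 67.954.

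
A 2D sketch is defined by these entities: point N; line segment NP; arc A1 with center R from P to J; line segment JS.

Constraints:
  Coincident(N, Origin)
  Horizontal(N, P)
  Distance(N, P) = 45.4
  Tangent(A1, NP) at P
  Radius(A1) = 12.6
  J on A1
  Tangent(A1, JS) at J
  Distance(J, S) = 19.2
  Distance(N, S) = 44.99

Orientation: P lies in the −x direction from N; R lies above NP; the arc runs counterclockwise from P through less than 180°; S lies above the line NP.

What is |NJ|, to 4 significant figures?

35.01

Checks: |RJ| = 12.60 ✓; ∠(RJ, JS) = 90.00° ✓; |JS| = 19.20 ✓; |NS| = 44.99 ✓.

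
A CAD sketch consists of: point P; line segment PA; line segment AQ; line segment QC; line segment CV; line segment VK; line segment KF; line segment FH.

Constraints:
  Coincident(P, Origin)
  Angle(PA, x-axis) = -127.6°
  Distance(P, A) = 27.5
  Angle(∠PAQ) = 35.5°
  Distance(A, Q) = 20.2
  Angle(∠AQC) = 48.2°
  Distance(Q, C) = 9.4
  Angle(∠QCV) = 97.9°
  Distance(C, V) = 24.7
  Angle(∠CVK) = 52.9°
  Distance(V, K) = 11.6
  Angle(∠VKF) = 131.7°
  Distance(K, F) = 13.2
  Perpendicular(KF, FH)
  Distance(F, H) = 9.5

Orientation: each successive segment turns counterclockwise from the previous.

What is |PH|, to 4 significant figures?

16.20

P is at the origin; PA runs at -127.6° with length 27.5, so A = (-16.78, -21.79). ∠PAQ = 35.5° gives AQ at 16.90° from the x-axis; with |AQ| = 20.2, Q = (2.549, -15.92). ∠AQC = 48.2° gives QC at 148.7° from the x-axis; with |QC| = 9.4, C = (-5.483, -11.03). ∠QCV = 97.9° gives CV at -129.2° from the x-axis; with |CV| = 24.7, V = (-21.09, -30.17). ∠CVK = 52.9° gives VK at -2.100° from the x-axis; with |VK| = 11.6, K = (-9.502, -30.60). ∠VKF = 131.7° gives KF at 46.20° from the x-axis; with |KF| = 13.2, F = (-0.3659, -21.07). KF ⟂ FH, so FH runs at 136.2°; with |FH| = 9.5, H = (-7.223, -14.50). Then |PH| = |H − P| = 16.20.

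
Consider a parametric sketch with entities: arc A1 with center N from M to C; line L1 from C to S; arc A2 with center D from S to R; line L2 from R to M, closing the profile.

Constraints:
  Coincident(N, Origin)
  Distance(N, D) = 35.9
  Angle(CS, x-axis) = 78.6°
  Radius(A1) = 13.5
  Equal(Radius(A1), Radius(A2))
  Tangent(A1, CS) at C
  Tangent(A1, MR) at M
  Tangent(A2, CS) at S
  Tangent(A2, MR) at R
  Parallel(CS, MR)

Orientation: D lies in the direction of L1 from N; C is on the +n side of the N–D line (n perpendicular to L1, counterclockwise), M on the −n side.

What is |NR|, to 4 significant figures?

38.35

The slot axis is L1's direction at 78.6°, so u = (cos 78.6°, sin 78.6°) = (0.1977, 0.9803) and n = (−sin 78.6°, cos 78.6°) = (-0.9803, 0.1977). N is at the origin and D lies 35.9 along u from N, so D = 35.9·u = (7.096, 35.19). Tangency of A1 to both parallel lines with radius 13.5 puts C and M at N ± 13.5·n: C = (-13.23, 2.668), M = (13.23, -2.668). Equal radii place S and R the same way about D: S = D + 13.5·n = (-6.138, 37.86), R = D − 13.5·n = (20.33, 32.52). Then |NR| = |R − N| = 38.35.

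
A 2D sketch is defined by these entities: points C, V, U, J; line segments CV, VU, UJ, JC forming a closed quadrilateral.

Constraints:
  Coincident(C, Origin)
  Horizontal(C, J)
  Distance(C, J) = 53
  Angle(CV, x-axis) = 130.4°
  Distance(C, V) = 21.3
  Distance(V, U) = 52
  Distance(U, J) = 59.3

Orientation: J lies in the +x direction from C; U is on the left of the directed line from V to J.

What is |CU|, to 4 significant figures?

57.14

Checks: |VU| = 52.00 ✓; |UJ| = 59.30 ✓.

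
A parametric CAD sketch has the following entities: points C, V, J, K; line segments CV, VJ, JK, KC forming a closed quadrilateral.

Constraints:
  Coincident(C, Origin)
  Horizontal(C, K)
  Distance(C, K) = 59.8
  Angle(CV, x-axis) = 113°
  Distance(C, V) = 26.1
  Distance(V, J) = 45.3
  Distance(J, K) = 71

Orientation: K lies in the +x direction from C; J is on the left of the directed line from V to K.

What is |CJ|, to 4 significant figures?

61.48

C is at the origin; CK is horizontal with |CK| = 59.8 and K in +x, so K = (59.8, 0). CV runs at 113.0° with |CV| = 26.1, so V = (-10.20, 24.03). J is determined by |VJ| = 45.3 and |JK| = 71.0 together: it lies at the intersection of circle(V, 45.3) and circle(K, 71.0). With |VK| = 74.01, the foot of the radical line on VK is 16.81 from V and the perpendicular offset is √(45.3² − 16.81²) = 42.07. Taking the left-of-VK solution: J = (19.36, 58.36).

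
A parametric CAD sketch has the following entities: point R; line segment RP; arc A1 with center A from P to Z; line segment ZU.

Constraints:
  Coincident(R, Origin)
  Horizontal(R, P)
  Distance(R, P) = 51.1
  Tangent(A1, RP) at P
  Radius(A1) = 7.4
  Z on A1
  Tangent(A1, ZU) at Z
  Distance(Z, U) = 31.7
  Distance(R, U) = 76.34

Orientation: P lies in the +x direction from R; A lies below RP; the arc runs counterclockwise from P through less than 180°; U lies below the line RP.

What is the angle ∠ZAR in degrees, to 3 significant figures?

51.8°

Checks: |AZ| = 7.400 ✓; ∠(AZ, ZU) = 90.00° ✓; |ZU| = 31.70 ✓; |RU| = 76.34 ✓.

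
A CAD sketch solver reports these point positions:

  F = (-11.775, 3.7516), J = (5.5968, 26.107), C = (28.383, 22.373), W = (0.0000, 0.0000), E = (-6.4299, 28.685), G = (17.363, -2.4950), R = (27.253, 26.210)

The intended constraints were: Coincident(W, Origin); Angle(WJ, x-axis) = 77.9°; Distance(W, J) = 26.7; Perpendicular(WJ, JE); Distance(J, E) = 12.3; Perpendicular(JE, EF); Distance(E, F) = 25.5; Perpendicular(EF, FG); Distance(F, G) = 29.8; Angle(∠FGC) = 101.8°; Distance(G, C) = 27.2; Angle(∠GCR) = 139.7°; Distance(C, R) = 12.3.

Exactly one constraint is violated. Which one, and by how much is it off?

Distance(C, R) = 12.3 — off by 8.30.

W = (0.00, 0.00) ✓; WJ at 77.90° ✓; |WJ| = 26.70 ✓; ∠(WJ, JE) = 90.00° ✓; |JE| = 12.30 ✓; ∠(JE, EF) = 90.00° ✓; |EF| = 25.50 ✓; ∠(EF, FG) = 90.00° ✓; |FG| = 29.80 ✓; ∠FGC = 101.8° ✓; |GC| = 27.20 ✓; ∠GCR = 139.7° ✓; |CR| = 4.000 ✗.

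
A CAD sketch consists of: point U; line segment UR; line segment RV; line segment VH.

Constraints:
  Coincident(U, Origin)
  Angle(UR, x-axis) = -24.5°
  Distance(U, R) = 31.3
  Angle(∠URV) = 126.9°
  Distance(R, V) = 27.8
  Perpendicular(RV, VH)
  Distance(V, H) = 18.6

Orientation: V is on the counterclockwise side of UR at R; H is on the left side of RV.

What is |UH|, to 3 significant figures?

47.0

U is at the origin; UR runs at -24.5° with length 31.3, so R = 31.3·(cos -24.5°, sin -24.5°) = (28.5, -13.0). ∠URV = 126.9°, so RV runs at -24.5° + (180° − 126.9°) = 28.6° from the x-axis; with |RV| = 27.8, V = R + 27.8·(cos 28.6°, sin 28.6°) = (52.9, 0.328). RV ⟂ VH; with |VH| = 18.6 on the left of RV, H = V + 18.6·(-0.479, 0.878) = (44.0, 16.7). Then |UH| = |H − U| = 47.0.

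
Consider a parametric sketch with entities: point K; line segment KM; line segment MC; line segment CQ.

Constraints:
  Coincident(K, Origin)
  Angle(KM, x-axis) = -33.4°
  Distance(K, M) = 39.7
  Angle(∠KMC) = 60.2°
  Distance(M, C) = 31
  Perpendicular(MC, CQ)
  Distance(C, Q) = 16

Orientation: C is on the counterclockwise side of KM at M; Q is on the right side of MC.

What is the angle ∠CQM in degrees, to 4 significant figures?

62.70°

∠KMC = 60.2°, so MC runs at -33.4° + (180° − 60.2°) = 86.40° from the x-axis; with |MC| = 31.0, C = M + 31.0·(cos 86.40°, sin 86.40°) = (35.09, 9.085). The perpendicularity gives CQ at right angles to MC; with |CQ| = 16.0 on the right of MC, Q = C + 16.0·(0.9980, -0.06279) = (51.06, 8.080). Then cos ∠CQM = QC·QM / (|QC||QM|), giving 62.70°.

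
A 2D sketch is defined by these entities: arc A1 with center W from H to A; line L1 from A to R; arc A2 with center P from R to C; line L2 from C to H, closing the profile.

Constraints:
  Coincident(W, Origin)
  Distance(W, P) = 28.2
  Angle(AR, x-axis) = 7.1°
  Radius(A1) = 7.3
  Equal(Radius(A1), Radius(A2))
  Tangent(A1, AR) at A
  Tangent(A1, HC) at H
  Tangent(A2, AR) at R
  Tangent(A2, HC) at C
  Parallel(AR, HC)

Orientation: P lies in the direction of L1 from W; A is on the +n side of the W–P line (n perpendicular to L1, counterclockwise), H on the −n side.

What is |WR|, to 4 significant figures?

29.13

The slot axis is L1's direction at 7.1°, so u = (cos 7.1°, sin 7.1°) = (0.9923, 0.1236) and n = (−sin 7.1°, cos 7.1°) = (-0.1236, 0.9923). W is at the origin and P lies 28.2 along u from W, so P = 28.2·u = (27.98, 3.486). Tangency of A1 to both parallel lines with radius 7.3 puts A and H at W ± 7.3·n: A = (-0.9023, 7.244), H = (0.9023, -7.244). Equal radii place R and C the same way about P: R = P + 7.3·n = (27.08, 10.73), C = P − 7.3·n = (28.89, -3.758). Then |WR| = |R − W| = 29.13.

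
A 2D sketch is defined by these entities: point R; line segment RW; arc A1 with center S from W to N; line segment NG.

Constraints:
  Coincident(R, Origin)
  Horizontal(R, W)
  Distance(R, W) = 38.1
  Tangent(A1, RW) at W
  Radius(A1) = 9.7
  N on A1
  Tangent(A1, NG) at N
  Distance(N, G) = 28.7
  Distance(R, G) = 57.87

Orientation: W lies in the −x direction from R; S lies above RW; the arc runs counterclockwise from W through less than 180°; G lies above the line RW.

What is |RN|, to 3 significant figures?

32.6

Checks: |SN| = 9.700 ✓; ∠(SN, NG) = 90.00° ✓; |NG| = 28.70 ✓; |RG| = 57.87 ✓.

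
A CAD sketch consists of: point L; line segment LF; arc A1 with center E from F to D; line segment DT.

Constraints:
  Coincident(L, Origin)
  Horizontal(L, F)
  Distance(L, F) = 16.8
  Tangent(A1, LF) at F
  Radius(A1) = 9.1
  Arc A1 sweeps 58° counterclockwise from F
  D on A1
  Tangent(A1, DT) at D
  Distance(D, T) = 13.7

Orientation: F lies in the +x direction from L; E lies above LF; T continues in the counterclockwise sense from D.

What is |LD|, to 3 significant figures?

24.9

L is at the origin; L and F share the same y with |LF| = 16.8 and F on the +x side, so F = (16.8, 0.00). A1 meets LF tangentially, so EF is at right angles to LF, so E = F + (0, 9.1) = (16.8, 9.10). On A1, F sits at bearing -90° from E; a 58° counterclockwise sweep puts D at bearing -32°, so D = E + 9.1·(cos -32°, sin -32°) = (24.5, 4.28). Then |LD| = |D − L| = 24.9.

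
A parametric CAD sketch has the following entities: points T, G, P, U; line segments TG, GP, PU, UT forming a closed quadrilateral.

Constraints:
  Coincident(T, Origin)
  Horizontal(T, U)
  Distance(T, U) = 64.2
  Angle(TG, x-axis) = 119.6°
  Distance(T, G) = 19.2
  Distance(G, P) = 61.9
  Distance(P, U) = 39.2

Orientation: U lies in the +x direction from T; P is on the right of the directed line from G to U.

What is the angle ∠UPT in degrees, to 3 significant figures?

101°

Checks: |GP| = 61.90 ✓; |PU| = 39.20 ✓.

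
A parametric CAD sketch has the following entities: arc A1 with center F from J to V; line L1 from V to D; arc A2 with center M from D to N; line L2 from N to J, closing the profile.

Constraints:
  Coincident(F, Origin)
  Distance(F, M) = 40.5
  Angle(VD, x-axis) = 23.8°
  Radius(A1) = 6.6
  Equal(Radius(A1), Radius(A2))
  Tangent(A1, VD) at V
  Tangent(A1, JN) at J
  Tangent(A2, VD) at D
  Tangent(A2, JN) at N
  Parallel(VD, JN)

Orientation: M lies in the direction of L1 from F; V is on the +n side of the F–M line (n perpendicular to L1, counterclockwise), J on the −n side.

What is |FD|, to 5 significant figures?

41.034

The slot axis is L1's direction at 23.8°, so u = (cos 23.8°, sin 23.8°) = (0.91496, 0.40355) and n = (−sin 23.8°, cos 23.8°) = (-0.40355, 0.91496). F is at the origin and M lies 40.5 along u from F, so M = 40.5·u = (37.056, 16.344). Tangency of A1 to both parallel lines with radius 6.6 puts V and J at F ± 6.6·n: V = (-2.6634, 6.0387), J = (2.6634, -6.0387). Equal radii place D and N the same way about M: D = M + 6.6·n = (34.392, 22.382), N = M − 6.6·n = (39.719, 10.305). Then |FD| = |D − F| = 41.034.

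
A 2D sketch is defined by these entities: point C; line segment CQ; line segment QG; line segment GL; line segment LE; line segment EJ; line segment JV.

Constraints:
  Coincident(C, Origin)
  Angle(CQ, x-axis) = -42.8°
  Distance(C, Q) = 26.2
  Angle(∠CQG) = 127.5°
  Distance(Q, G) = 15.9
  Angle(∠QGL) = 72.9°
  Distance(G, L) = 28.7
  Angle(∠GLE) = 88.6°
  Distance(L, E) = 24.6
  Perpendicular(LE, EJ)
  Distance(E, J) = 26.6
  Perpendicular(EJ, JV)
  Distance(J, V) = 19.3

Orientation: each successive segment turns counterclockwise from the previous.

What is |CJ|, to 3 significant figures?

27.7

∠GLE = 88.6° gives LE at -152° from the x-axis; with |LE| = 24.6, E = (0.276, -1.13). The perpendicularity gives EJ at right angles to LE, so EJ runs at -61.8°; with |EJ| = 26.6, J = (12.8, -24.6). Then |CJ| = |J − C| = 27.7.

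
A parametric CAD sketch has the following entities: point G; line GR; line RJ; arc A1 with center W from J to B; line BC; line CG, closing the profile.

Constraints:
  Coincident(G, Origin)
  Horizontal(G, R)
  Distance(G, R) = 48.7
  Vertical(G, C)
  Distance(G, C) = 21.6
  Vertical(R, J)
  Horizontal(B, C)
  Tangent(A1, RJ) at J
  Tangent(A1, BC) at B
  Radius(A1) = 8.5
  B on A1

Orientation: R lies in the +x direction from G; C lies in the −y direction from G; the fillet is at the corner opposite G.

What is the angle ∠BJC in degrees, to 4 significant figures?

35.10°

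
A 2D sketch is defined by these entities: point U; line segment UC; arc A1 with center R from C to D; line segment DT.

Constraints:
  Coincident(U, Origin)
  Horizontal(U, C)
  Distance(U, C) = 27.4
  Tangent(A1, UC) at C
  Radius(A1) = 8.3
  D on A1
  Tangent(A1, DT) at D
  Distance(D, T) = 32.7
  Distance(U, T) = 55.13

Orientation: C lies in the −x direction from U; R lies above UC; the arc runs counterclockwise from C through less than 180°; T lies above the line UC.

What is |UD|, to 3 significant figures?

23.9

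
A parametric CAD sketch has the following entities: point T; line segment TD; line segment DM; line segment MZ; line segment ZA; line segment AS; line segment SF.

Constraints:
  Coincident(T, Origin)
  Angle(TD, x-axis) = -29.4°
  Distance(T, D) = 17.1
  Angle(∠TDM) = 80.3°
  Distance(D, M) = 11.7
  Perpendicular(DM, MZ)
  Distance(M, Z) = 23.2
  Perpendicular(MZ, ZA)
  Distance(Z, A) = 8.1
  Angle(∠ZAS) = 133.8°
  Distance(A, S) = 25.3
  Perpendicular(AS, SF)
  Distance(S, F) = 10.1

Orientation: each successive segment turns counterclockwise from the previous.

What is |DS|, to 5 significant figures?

14.762

T is at the origin; TD runs at -29.4° with length 17.1, so D = (14.898, -8.3945). ∠TDM = 80.3° gives DM at 70.300° from the x-axis; with |DM| = 11.7, M = (18.842, 2.6208). DM ⟂ MZ, so MZ runs at 160.30°; with |MZ| = 23.2, Z = (-3.0003, 10.441). MZ is perpendicular to ZA, so ZA runs at -109.70°; with |ZA| = 8.1, A = (-5.7308, 2.8154). ∠ZAS = 133.8° gives AS at -63.500° from the x-axis; with |AS| = 25.3, S = (5.5580, -19.826). Then |DS| = |S − D| = 14.762.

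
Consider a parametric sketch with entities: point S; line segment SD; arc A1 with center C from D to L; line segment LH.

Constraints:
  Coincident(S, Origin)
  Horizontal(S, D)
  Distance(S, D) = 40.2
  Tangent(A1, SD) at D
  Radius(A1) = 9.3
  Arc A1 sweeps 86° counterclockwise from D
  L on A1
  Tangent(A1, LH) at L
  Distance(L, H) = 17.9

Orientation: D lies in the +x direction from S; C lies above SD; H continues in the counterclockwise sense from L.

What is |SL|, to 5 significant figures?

50.228

A1 meets SD tangentially, so CD is at right angles to SD, so C = D + (0, 9.3) = (40.200, 9.3000). On A1, D sits at bearing -90° from C; an 86° counterclockwise sweep puts L at bearing -4°, so L = C + 9.3·(cos -4°, sin -4°) = (49.477, 8.6513). Then |SL| = |L − S| = 50.228.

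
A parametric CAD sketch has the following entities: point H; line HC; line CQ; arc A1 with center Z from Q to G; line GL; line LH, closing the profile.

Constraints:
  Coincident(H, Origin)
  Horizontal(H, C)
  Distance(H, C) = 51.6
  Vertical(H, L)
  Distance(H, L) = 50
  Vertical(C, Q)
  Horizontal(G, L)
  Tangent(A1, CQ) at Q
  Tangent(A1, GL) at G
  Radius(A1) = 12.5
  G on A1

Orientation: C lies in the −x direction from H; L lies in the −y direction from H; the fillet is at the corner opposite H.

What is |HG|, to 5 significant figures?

63.473

The virtual corner opposite H is at (-51.600, -50.000). Since A1 is tangent to CQ there, ZQ ⟂ CQ and A1 meets GL tangentially, so ZG is at right angles to GL, with radius 12.5, so the center Z sits 12.5 in from both sides at Z = (-39.100, -37.500). That places the tangent points at Q = (-51.600, -37.500) on CQ and G = (-39.100, -50.000) on GL. Then |HG| = |G − H| = 63.473.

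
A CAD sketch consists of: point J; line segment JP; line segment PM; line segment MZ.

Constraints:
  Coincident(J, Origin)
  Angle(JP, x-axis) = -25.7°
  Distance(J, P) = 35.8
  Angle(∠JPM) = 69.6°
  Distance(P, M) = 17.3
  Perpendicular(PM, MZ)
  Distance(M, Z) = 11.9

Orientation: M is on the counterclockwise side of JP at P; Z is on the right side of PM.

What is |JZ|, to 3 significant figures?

45.7

J is at the origin; JP runs at -25.7° with length 35.8, so P = 35.8·(cos -25.7°, sin -25.7°) = (32.3, -15.5). ∠JPM = 69.6°, so PM runs at -25.7° + (180° − 69.6°) = 84.7° from the x-axis; with |PM| = 17.3, M = P + 17.3·(cos 84.7°, sin 84.7°) = (33.9, 1.70). PM ⟂ MZ; with |MZ| = 11.9 on the right of PM, Z = M + 11.9·(0.996, -0.0924) = (45.7, 0.602). Then |JZ| = |Z − J| = 45.7.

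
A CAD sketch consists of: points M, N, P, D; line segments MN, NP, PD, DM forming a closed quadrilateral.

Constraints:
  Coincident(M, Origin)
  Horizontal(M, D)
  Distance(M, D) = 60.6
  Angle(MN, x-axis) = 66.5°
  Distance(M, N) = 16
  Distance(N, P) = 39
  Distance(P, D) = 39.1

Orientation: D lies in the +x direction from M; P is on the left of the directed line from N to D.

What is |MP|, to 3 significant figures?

52.6

Checks: |NP| = 39.00 ✓; |PD| = 39.10 ✓.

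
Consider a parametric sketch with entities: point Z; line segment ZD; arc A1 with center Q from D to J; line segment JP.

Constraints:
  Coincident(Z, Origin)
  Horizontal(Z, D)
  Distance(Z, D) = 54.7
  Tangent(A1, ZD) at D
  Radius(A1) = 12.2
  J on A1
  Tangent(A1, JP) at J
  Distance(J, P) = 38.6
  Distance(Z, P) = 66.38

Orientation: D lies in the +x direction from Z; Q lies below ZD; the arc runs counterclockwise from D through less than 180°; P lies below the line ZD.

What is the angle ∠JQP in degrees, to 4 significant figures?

72.46°

Z is at the origin; Z and D share the same y with |ZD| = 54.7 and D on the +x side, so D = (54.70, 0.000). A1 meets ZD tangentially, so QD is at right angles to ZD, so Q = D + (0, -12.2) = (54.70, -12.20). Since QJ ⟂ JP (tangency), |QP| = √(12.2² + 38.6²) = 40.48 regardless of where J sits on A1. So P lies on both circle(Z, 66.38) and circle(Q, 40.48); the below-ZD intersection is P = (42.67, -50.85). J is the foot of the tangent from P: J = (42.50, -12.25).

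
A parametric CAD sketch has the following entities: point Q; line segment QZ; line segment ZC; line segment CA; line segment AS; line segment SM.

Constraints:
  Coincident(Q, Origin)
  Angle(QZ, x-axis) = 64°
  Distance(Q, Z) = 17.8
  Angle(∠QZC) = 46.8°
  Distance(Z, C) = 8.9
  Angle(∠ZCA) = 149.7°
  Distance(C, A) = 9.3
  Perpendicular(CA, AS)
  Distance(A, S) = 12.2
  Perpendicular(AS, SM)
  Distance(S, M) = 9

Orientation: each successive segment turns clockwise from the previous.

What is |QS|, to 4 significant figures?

2.656

Q is at the origin; QZ runs at 64.0° with length 17.8, so Z = (7.803, 16.00). ∠QZC = 46.8° gives ZC at -69.20° from the x-axis; with |ZC| = 8.9, C = (10.96, 7.679). ∠ZCA = 149.7° gives CA at -99.50° from the x-axis; with |CA| = 9.3, A = (9.429, -1.494). The perpendicularity gives AS at right angles to CA, so AS runs at 170.5°; with |AS| = 12.2, S = (-2.604, 0.5197). Then |QS| = |S − Q| = 2.656.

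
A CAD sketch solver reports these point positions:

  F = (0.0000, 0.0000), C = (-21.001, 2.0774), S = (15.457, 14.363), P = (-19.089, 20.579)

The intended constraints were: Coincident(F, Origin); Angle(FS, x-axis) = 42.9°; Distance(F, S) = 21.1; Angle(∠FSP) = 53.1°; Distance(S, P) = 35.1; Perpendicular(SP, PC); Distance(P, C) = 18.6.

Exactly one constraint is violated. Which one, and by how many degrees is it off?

Perpendicular(SP, PC) — off by 4.30°.

F = (0.00, 0.00) ✓; FS at 42.90° ✓; |FS| = 21.10 ✓; ∠FSP = 53.10° ✓; |SP| = 35.10 ✓; ∠(SP, PC) = 94.30° ✗; |PC| = 18.60 ✓.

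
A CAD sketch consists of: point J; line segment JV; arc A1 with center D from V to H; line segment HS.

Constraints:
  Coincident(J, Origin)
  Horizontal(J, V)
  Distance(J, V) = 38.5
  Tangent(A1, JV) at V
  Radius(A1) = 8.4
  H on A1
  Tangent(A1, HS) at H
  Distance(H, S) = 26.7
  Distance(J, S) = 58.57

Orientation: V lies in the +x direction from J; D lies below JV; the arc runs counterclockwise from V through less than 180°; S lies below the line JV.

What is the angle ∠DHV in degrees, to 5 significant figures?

27.554°

J is at the origin; JV is horizontal with |JV| = 38.5 and V on the +x side, so V = (38.500, 0.0000). Since A1 is tangent to JV there, DV ⟂ JV, so D = V + (0, -8.4) = (38.500, -8.4000). Since DH ⟂ HS (tangency), |DS| = √(8.4² + 26.7²) = 27.990 regardless of where H sits on A1. So S lies on both circle(J, 58.57) and circle(D, 27.990); the below-JV intersection is S = (46.884, -35.105). H is the foot of the tangent from S: H = (31.610, -13.205).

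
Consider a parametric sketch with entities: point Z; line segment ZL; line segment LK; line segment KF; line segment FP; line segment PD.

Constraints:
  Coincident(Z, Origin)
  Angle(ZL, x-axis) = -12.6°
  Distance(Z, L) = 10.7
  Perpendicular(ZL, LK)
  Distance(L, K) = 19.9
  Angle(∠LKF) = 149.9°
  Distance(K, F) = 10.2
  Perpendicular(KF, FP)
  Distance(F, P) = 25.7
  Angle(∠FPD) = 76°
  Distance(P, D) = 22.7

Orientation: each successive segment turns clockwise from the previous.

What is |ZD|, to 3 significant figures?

0.972

KF is perpendicular to FP, so FP runs at 137°; with |FP| = 25.7, P = (-19.7, -11.8). ∠FPD = 76.0° gives PD at 33.3° from the x-axis; with |PD| = 22.7, D = (-0.730, 0.641). Then |ZD| = |D − Z| = 0.972.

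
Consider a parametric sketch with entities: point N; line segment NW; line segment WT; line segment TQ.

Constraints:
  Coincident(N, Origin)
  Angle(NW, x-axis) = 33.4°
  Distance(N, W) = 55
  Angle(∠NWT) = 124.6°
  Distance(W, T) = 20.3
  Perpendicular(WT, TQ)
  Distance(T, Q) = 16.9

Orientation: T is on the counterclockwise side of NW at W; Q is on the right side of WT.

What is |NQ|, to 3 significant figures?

80.8

∠NWT = 124.6°, so WT runs at 33.4° + (180° − 124.6°) = 88.8° from the x-axis; with |WT| = 20.3, T = W + 20.3·(cos 88.8°, sin 88.8°) = (46.3, 50.6). WT ⟂ TQ; with |TQ| = 16.9 on the right of WT, Q = T + 16.9·(1.00, -0.0209) = (63.2, 50.2). Then |NQ| = |Q − N| = 80.8.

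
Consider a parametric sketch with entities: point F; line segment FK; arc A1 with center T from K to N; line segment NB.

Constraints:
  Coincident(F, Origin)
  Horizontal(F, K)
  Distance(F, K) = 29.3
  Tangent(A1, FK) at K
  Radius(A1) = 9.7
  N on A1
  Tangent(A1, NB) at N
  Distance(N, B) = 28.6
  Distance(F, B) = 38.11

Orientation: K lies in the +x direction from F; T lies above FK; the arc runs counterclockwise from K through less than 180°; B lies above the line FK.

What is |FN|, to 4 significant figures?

39.46

Checks: |TN| = 9.700 ✓; ∠(TN, NB) = 90.00° ✓; |NB| = 28.60 ✓; |FB| = 38.11 ✓.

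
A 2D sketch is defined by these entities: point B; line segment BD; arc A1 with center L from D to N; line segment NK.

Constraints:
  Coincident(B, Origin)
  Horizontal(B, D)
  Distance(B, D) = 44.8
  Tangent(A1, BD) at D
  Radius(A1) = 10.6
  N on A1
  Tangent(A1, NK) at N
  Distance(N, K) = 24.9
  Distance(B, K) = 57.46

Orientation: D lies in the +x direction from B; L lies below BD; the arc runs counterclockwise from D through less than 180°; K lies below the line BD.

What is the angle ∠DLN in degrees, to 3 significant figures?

110°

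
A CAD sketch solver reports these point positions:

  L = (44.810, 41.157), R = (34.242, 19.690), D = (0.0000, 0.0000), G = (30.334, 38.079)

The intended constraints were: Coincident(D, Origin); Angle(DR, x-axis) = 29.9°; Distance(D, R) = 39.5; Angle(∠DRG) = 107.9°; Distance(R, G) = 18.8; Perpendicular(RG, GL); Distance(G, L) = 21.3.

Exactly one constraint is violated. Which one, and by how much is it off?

Distance(G, L) = 21.3 — off by 6.50.

D = (0.00, 0.00) ✓; DR at 29.90° ✓; |DR| = 39.50 ✓; ∠DRG = 107.9° ✓; |RG| = 18.80 ✓; ∠(RG, GL) = 89.99° ✓; |GL| = 14.80 ✗.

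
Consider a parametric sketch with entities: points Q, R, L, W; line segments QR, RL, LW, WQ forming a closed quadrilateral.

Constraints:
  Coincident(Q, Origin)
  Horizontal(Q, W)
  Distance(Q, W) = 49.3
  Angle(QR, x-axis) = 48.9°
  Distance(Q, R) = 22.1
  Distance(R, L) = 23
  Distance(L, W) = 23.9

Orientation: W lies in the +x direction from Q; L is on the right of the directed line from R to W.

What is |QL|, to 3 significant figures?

25.9

Q is at the origin; Q and W share the same y with |QW| = 49.3 and W in +x, so W = (49.3, 0). QR runs at 48.9° with |QR| = 22.1, so R = (14.5, 16.7). L is determined by |RL| = 23.0 and |LW| = 23.9 together: it lies at the intersection of circle(R, 23.0) and circle(W, 23.9). With |RW| = 38.6, the foot of the radical line on RW is 18.7 from R and the perpendicular offset is √(23.0² − 18.7²) = 13.3. Taking the right-of-RW solution: L = (25.7, -3.48).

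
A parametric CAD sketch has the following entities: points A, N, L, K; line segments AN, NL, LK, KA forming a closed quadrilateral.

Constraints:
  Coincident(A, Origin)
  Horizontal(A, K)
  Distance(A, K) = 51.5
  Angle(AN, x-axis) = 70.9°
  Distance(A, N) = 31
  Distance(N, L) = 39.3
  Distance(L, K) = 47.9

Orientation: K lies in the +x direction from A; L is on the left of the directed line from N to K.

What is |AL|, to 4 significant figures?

65.40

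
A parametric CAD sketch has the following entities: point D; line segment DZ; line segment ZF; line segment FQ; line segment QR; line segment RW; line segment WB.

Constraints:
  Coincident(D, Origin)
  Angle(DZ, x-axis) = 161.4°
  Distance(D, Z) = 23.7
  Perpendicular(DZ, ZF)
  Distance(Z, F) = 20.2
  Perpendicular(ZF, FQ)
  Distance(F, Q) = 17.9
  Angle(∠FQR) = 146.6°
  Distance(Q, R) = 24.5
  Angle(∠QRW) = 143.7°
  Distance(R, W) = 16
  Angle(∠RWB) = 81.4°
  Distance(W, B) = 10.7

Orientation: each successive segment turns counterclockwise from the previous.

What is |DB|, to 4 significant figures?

14.29

∠QRW = 143.7° gives RW at 51.10° from the x-axis; with |RW| = 16.0, W = (21.79, 1.415). ∠RWB = 81.4° gives WB at 149.7° from the x-axis; with |WB| = 10.7, B = (12.56, 6.814). Then |DB| = |B − D| = 14.29.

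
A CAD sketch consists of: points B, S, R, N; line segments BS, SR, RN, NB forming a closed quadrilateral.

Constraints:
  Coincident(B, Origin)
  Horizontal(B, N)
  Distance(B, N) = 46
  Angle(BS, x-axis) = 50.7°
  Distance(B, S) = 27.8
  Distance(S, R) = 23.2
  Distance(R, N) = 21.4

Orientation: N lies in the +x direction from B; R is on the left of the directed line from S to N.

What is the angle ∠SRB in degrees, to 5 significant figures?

28.833°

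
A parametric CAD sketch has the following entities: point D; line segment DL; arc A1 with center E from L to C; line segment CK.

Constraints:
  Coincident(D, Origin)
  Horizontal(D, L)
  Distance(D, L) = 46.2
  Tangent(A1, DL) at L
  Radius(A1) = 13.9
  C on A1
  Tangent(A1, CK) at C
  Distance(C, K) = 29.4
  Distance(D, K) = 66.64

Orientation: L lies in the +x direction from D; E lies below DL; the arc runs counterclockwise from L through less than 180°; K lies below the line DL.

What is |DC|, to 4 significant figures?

39.65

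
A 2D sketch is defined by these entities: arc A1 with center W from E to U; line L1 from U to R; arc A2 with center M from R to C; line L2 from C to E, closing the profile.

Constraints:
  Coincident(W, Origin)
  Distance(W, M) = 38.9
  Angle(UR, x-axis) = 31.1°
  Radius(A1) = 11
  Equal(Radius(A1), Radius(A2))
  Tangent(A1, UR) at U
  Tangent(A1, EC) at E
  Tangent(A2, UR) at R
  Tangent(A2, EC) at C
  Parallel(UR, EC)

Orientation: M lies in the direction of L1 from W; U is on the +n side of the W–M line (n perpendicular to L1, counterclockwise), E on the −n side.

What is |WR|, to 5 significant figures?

40.425

The slot axis is L1's direction at 31.1°, so u = (cos 31.1°, sin 31.1°) = (0.85627, 0.51653) and n = (−sin 31.1°, cos 31.1°) = (-0.51653, 0.85627). W is at the origin and M lies 38.9 along u from W, so M = 38.9·u = (33.309, 20.093). Tangency of A1 to both parallel lines with radius 11.0 puts U and E at W ± 11.0·n: U = (-5.6819, 9.4189), E = (5.6819, -9.4189). Equal radii place R and C the same way about M: R = M + 11.0·n = (27.627, 29.512), C = M − 11.0·n = (38.991, 10.674). Then |WR| = |R − W| = 40.425.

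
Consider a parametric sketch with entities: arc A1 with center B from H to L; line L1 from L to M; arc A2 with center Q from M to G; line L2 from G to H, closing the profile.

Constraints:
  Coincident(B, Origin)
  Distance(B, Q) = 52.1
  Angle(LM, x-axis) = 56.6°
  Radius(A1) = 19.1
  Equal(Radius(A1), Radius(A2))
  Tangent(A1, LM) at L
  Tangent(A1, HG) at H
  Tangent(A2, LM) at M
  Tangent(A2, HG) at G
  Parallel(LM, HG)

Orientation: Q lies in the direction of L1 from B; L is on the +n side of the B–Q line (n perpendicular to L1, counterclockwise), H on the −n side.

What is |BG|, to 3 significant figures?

55.5

The slot axis is L1's direction at 56.6°, so u = (cos 56.6°, sin 56.6°) = (0.550, 0.835) and n = (−sin 56.6°, cos 56.6°) = (-0.835, 0.550). B is at the origin and Q lies 52.1 along u from B, so Q = 52.1·u = (28.7, 43.5). Tangency of A1 to both parallel lines with radius 19.1 puts L and H at B ± 19.1·n: L = (-15.9, 10.5), H = (15.9, -10.5). Equal radii place M and G the same way about Q: M = Q + 19.1·n = (12.7, 54.0), G = Q − 19.1·n = (44.6, 33.0). Then |BG| = |G − B| = 55.5.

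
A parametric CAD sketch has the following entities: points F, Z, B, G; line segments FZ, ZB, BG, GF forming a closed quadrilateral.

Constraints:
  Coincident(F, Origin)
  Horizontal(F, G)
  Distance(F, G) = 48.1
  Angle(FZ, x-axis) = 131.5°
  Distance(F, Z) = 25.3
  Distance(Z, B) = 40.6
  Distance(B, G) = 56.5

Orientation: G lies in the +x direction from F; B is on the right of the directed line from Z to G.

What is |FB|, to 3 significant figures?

20.4

Checks: |ZB| = 40.60 ✓; |BG| = 56.50 ✓.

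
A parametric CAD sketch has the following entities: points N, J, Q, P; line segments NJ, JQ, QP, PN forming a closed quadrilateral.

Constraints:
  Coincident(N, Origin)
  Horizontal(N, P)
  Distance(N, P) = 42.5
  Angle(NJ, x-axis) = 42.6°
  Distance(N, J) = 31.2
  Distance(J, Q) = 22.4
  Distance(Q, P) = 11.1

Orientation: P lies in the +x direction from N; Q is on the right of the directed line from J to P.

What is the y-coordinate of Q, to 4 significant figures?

0.3694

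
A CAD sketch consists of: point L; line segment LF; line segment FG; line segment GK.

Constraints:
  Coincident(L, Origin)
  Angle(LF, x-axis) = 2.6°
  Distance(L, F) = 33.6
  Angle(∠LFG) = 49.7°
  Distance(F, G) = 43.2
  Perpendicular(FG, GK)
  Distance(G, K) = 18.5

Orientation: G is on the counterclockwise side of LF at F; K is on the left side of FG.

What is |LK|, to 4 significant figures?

22.62

∠LFG = 49.7°, so FG runs at 2.6° + (180° − 49.7°) = 132.9° from the x-axis; with |FG| = 43.2, G = F + 43.2·(cos 132.9°, sin 132.9°) = (4.158, 33.17). FG ⟂ GK; with |GK| = 18.5 on the left of FG, K = G + 18.5·(-0.7325, -0.6807) = (-9.394, 20.58). Then |LK| = |K − L| = 22.62.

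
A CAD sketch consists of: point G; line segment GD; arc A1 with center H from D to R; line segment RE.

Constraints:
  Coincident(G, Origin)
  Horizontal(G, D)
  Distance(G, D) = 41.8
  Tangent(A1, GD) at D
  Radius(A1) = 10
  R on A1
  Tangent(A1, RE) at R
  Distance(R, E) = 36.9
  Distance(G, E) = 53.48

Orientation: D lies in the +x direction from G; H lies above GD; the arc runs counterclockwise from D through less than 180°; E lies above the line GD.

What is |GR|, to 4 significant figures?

52.33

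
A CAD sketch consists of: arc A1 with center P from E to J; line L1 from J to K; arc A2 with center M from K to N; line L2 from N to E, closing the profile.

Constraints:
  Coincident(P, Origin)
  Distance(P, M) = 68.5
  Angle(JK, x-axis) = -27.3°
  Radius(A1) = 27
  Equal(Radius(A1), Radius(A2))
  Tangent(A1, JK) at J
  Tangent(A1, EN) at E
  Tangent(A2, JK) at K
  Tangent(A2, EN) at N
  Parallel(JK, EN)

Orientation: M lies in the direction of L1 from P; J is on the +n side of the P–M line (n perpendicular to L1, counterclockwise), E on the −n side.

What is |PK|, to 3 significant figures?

73.6

The slot axis is L1's direction at -27.3°, so u = (cos -27.3°, sin -27.3°) = (0.889, -0.459) and n = (−sin -27.3°, cos -27.3°) = (0.459, 0.889). P is at the origin and M lies 68.5 along u from P, so M = 68.5·u = (60.9, -31.4). Tangency of A1 to both parallel lines with radius 27.0 puts J and E at P ± 27.0·n: J = (12.4, 24.0), E = (-12.4, -24.0). Equal radii place K and N the same way about M: K = M + 27.0·n = (73.3, -7.42), N = M − 27.0·n = (48.5, -55.4). Then |PK| = |K − P| = 73.6.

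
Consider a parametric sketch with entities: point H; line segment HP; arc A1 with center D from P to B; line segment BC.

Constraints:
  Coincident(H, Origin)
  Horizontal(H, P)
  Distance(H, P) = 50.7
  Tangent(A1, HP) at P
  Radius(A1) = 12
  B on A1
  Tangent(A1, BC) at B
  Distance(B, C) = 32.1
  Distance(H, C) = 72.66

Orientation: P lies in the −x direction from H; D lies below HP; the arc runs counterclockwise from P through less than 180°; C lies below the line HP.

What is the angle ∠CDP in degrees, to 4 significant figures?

170.4°

Checks: H = (0.00, 0.00) ✓; |DB| = 12.00 ✓; ∠(DB, BC) = 90.00° ✓; |BC| = 32.10 ✓; |HC| = 72.66 ✓.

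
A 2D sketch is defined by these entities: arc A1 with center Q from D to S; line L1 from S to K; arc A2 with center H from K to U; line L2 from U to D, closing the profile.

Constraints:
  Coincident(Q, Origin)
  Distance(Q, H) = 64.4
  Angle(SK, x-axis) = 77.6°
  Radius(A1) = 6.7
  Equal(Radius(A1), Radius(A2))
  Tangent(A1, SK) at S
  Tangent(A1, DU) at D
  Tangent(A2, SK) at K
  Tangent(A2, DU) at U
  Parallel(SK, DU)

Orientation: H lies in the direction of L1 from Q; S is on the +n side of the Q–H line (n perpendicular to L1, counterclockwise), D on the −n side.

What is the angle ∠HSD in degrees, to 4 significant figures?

84.06°

The slot axis is L1's direction at 77.6°, so u = (cos 77.6°, sin 77.6°) = (0.2147, 0.9767) and n = (−sin 77.6°, cos 77.6°) = (-0.9767, 0.2147). Q is at the origin and H lies 64.4 along u from Q, so H = 64.4·u = (13.83, 62.90). Tangency of A1 to both parallel lines with radius 6.7 puts S and D at Q ± 6.7·n: S = (-6.544, 1.439), D = (6.544, -1.439). Then cos ∠HSD = SH·SD / (|SH||SD|), giving 84.06°.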